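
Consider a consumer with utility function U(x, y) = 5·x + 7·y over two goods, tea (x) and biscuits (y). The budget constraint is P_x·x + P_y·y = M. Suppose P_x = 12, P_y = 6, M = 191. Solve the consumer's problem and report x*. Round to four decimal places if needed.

x* = 0

Linear utility — the consumer picks whichever good has higher MU/price: 5/12 = 0.4167 vs 7/6 = 1.1667.
y gives more utility per dollar, so spend all income on y: y* = M/P_y, x* = 0.
Numerically: x* = 0, y* = 31.8333.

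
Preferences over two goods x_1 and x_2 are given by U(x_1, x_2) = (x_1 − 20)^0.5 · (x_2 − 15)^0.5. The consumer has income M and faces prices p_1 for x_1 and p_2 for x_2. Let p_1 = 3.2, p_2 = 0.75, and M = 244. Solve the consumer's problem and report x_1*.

x_1* = 46.3672

This is Cobb-Douglas in (x_1−20, x_2−15): tangency gives 0.5·p_2·(x_2−15) = 0.5·p_1·(x_1−20).
Substituting into the budget: x_1* = 20 + 0.5·(M − 20·p_1 − 15·p_2)/p_1, and x_2* = 15 + 0.5·(…)/p_2.
Discretionary income = 244 − 20·3.2 − 15·0.75 = 168.75; x_1* = 20 + 0.5·168.75/3.2 = 46.3672.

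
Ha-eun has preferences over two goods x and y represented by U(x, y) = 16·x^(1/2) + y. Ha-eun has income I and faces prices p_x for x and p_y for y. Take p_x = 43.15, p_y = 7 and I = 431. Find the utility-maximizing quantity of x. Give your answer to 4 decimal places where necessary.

x* = 1.6843

Plugging in: x* = (8·7/43.15)² = 1.6843.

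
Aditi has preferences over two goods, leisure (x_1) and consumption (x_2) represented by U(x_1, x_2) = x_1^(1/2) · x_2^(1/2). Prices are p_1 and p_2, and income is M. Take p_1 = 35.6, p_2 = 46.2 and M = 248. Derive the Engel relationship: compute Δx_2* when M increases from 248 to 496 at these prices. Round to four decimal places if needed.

Tangency: MRS = x_2/x_1 = p_1/p_2.
So 0.5·p_2·x_2 = 0.5·p_1·x_1; combined with the budget, a share 0.5 of income goes to x_1.
Demand: x_1*(p_1,p_2,M) = 0.5·M/p_1 and x_2* = 0.5·M/p_2.
At p_1=35.6, p_2=46.2, M=248: x_2* = 0.5·248/46.2 = 2.684.
At M' = 496: x_2* = 5.368. Change: 5.368 − 2.684 = 2.684.

Δx_2* = 2.684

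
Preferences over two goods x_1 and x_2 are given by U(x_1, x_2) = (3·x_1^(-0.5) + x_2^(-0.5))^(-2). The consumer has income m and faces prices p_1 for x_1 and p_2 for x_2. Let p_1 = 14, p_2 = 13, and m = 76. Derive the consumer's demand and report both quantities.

x_1* = 3.6954, x_2* = 1.8665

MRS = MU_x_1/MU_x_2 = 3·(x_2/x_1)^(1.5). Set equal to p_1/p_2.
Hence x_2/x_1 = ((1/3)·p_1/p_2)^(1/(1.5)), i.e. raised to the 2/3 power.
With the ratio pinned down, the budget gives x_1* = m/(p_1 + p_2·(x_2/x_1)) and x_2* = (x_2/x_1)·x_1*.
Numerically x_2/x_1 = 0.505098, so x_1* = 76/(14 + 13·0.505098) = 3.6954 and x_2* = 0.505098·3.6954 = 1.8665.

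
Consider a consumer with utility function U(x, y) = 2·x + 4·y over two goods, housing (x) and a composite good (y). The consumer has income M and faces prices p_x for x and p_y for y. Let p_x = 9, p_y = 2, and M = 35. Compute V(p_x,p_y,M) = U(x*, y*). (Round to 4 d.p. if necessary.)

Linear utility — the consumer picks whichever good has higher MU/price: 2/9 = 0.2222 vs 4/2 = 2.
y gives more utility per dollar, so spend all income on y: y* = M/p_y, x* = 0.
Numerically: x* = 0, y* = 17.5.
Utility at the optimum: U(0, 17.5) = 70.

V = 70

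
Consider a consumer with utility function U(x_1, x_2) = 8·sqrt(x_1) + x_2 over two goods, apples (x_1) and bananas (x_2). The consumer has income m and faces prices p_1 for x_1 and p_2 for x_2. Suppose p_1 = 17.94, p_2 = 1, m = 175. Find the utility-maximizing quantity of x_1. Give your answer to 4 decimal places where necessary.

x_1* = 0.0497

Plugging in: x_1* = (4·1/17.94)² = 0.0497.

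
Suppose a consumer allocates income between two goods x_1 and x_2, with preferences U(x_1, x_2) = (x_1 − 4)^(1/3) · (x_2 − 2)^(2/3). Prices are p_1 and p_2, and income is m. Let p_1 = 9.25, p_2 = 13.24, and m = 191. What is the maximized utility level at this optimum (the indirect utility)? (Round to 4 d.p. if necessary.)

V = 5.7434

Substituting into the budget: x_1* = 4 + 1/3·(m − 4·p_1 − 2·p_2)/p_1, and x_2* = 2 + 2/3·(…)/p_2.
Discretionary income = 191 − 4·9.25 − 2·13.24 = 127.52; x_1* = 4 + 1/3·127.52/9.25 = 8.5953; x_2* = 2 + 2/3·127.52/13.24 = 8.4209.
Utility at the optimum: U(8.5953, 8.4209) = 5.7434.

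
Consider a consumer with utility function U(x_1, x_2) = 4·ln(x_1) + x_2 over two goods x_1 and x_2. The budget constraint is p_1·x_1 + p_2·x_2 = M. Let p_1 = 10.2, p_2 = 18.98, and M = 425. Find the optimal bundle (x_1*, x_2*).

x_1* = 7.4431, x_2* = 18.392

MU_x_1 = 4/x_1, MU_x_2 = 1. Tangency: 4/x_1 = p_1/p_2.
So x_1*(p_1,p_2) = 4·p_2/p_1, independent of income; and x_2* = (M − 4·p_2)/p_2.
At the given prices: x_1* = 4·18.98/10.2 = 7.4431, and x_2* = 18.392.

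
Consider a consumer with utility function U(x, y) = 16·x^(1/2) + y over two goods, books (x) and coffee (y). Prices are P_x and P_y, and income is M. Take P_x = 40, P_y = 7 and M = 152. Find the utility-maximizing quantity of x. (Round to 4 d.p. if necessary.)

x* = 1.96

Utility is quasi-linear in y; the FOC for x is 8/√x = P_x/P_y.
Solve: √x = 8·P_y/P_x, so x*(P_x,P_y) = (8·P_y/P_x)², and y* = (M − P_x·x*)/P_y.
Plugging in: x* = (8·7/40)² = 1.96.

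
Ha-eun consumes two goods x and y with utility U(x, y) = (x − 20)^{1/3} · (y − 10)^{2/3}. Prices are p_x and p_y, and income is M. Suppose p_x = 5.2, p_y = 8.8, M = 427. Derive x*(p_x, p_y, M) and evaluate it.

x* = 35.0641

MRS = (1/2)·(y−10)/(x−20). Tangency with p_x/p_y gives y−10 = 2·(p_x/p_y)·(x−20).
Substituting into the budget: x* = 20 + 1/3·(M − 20·p_x − 10·p_y)/p_x, and y* = 10 + 2/3·(…)/p_y.
Discretionary income = 427 − 20·5.2 − 10·8.8 = 235; x* = 20 + 1/3·235/5.2 = 35.0641.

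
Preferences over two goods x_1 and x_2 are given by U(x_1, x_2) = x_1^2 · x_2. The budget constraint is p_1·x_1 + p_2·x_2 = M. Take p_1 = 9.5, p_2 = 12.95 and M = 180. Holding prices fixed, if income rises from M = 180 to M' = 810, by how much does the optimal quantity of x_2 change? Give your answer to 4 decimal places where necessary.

Δx_2* = 16.2162

Tangency: MRS = 2·x_2/x_1 = p_1/p_2.
Rearranging, p_2·x_2 = (1/2)·p_1·x_1. Substituting into the budget gives p_1·x_1·(1 + (1/2)) = M.
Demand: x_1*(p_1,p_2,M) = 2/3·M/p_1 and x_2* = 1/3·M/p_2.
At p_1=9.5, p_2=12.95, M=180: x_2* = 1/3·180/12.95 = 4.6332.
At M' = 810: x_2* = 20.8494. Change: 20.8494 − 4.6332 = 16.2162.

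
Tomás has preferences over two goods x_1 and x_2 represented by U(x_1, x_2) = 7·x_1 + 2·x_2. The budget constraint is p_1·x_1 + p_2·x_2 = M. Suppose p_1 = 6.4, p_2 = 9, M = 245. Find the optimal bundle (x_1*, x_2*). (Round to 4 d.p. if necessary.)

Linear utility — the consumer picks whichever good has higher MU/price: 7/6.4 = 1.0938 vs 2/9 = 0.2222.
x_1 gives more utility per dollar, so spend all income on x_1: x_1* = M/p_1, x_2* = 0.
Numerically: x_1* = 38.2812, x_2* = 0.

x_1* = 38.2812, x_2* = 0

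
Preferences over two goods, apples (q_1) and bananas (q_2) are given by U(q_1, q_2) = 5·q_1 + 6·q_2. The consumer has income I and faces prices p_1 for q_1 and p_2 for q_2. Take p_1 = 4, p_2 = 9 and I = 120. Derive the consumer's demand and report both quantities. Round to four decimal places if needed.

q_1* = 30, q_2* = 0

Linear utility — the consumer picks whichever good has higher MU/price: 5/4 = 1.25 vs 6/9 = 0.6667.
q_1 gives more utility per dollar, so spend all income on q_1: q_1* = I/p_1, q_2* = 0.
Numerically: q_1* = 30, q_2* = 0.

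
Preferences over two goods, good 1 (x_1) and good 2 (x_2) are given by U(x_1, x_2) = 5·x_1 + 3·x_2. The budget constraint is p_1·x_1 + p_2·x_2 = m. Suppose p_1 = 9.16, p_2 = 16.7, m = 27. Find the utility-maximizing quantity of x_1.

Perfect substitutes: compare marginal utility per dollar. 5/p_1 vs 3/p_2 → 0.5459 vs 0.1796.
x_1 gives more utility per dollar, so spend all income on x_1: x_1* = m/p_1, x_2* = 0.
Numerically: x_1* = 2.9476, x_2* = 0.

x_1* = 2.9476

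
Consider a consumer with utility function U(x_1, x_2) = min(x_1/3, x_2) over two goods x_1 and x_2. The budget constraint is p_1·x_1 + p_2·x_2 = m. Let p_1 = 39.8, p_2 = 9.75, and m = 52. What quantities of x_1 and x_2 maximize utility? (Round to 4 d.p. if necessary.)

Leontief preferences: the optimum is at the kink where x_1/3 = x_2/1, i.e. x_2 = (1/3)·x_1.
Budget: p_1·x_1 + p_2·(1/3)·x_1 = m, so (3·p_1 + p_2)·x_1 = 3·m.
Demand: x_1*(p_1,p_2,m) = 3·m/(3·p_1 + p_2), x_2* = m/(3·p_1 + p_2).
Here 3·39.8 + 9.75 = 129.15, giving x_1* = 1.2079 and x_2* = 0.4026.

x_1* = 1.2079, x_2* = 0.4026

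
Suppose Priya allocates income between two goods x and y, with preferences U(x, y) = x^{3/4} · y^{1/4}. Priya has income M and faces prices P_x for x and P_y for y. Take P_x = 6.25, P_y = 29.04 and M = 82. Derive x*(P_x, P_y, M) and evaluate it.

The MRS is 3·y/x. Set MRS = P_x/P_y.
So 0.75·P_y·y = 0.25·P_x·x; combined with the budget, a share 0.75 of income goes to x.
Demand: x*(P_x,P_y,M) = 0.75·M/P_x and y* = 0.25·M/P_y.
At P_x=6.25, P_y=29.04, M=82: x* = 0.75·82/6.25 = 9.84.

x* = 9.84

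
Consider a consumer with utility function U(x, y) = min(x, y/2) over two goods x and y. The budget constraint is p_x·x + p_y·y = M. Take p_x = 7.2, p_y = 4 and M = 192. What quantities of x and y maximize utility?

Here 7.2 + 2·4 = 15.2, giving x* = 12.6316 and y* = 25.2632.

x* = 12.6316, y* = 25.2632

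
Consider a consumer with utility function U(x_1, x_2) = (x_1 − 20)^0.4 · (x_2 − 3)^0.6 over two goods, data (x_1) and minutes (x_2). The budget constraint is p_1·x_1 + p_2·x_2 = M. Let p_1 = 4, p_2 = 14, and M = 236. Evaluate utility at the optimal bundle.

V = 6.8568

Substituting into the budget: x_1* = 20 + 0.4·(M − 20·p_1 − 3·p_2)/p_1, and x_2* = 3 + 0.6·(…)/p_2.
Discretionary income = 236 − 20·4 − 3·14 = 114; x_1* = 20 + 0.4·114/4 = 31.4; x_2* = 3 + 0.6·114/14 = 7.8857.
Utility at the optimum: U(31.4, 7.8857) = 6.8568.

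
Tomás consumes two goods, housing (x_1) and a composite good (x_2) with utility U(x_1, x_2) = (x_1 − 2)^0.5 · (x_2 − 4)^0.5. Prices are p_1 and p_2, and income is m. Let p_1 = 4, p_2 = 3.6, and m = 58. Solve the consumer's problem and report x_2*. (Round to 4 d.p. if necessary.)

Discretionary income = 58 − 2·4 − 4·3.6 = 35.6; x_2* = 4 + 0.5·35.6/3.6 = 8.9444.

x_2* = 8.9444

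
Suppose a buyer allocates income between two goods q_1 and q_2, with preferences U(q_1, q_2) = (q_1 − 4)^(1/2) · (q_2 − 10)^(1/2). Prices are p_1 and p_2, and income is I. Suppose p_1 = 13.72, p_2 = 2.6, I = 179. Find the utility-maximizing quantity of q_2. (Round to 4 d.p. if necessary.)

q_2* = 28.8692

This is Cobb-Douglas in (q_1−4, q_2−10): tangency gives 0.5·p_2·(q_2−10) = 0.5·p_1·(q_1−4).
Substituting into the budget: q_1* = 4 + 0.5·(I − 4·p_1 − 10·p_2)/p_1, and q_2* = 10 + 0.5·(…)/p_2.
Discretionary income = 179 − 4·13.72 − 10·2.6 = 98.12; q_2* = 10 + 0.5·98.12/2.6 = 28.8692.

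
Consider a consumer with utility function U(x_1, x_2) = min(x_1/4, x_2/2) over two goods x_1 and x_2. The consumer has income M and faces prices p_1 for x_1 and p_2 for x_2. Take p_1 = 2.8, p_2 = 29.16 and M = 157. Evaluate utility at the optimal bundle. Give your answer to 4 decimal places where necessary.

V = 2.2583

With perfect complements, no substitution: consume in ratio x_1:x_2 = 4:2.
Budget: p_1·x_1 + p_2·(1/2)·x_1 = M, so (4·p_1 + 2·p_2)·x_1 = 4·M.
Demand: x_1*(p_1,p_2,M) = 4·M/(4·p_1 + 2·p_2), x_2* = 2·M/(4·p_1 + 2·p_2).
Here 4·2.8 + 2·29.16 = 69.52, giving x_1* = 9.0334 and x_2* = 4.5167.
Utility at the optimum: U(9.0334, 4.5167) = 2.2583.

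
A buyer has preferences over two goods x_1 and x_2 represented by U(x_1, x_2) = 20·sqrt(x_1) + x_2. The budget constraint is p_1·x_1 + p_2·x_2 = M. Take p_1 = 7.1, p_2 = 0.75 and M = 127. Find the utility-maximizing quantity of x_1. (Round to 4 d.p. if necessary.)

x_1* = 1.1159

Solve: √x_1 = 10·p_2/p_1, so x_1*(p_1,p_2) = (10·p_2/p_1)², and x_2* = (M − p_1·x_1*)/p_2.
Plugging in: x_1* = (10·0.75/7.1)² = 1.1159.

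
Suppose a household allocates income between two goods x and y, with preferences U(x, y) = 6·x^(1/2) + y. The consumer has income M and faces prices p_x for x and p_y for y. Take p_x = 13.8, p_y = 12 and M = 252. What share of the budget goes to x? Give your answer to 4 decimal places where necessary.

share on x = 0.3727

MU_x = 3/√x, MU_y = 1. Tangency: 3/√x = p_x/p_y.
Thus x* = (3·p_y/p_x)² — independent of M — with the rest of income spent on y.
Plugging in: x* = (3·12/13.8)² = 6.8053, y* = 13.1739.
Expenditure on x: 13.8·6.8053 = 93.913; share = 0.3727.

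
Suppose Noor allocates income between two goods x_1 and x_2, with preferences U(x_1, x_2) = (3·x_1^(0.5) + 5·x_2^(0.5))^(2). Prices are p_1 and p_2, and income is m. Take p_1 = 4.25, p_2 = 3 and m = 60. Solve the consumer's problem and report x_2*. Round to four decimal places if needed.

From the CES first-order condition, (3/5)·(x_2/x_1)^(0.5) = p_1/p_2.
Hence x_2/x_1 = ((5/3)·p_1/p_2)^(1/(0.5)), i.e. raised to the 2 power.
Substitute x_2 = (x_2/x_1)·x_1 into the budget: x_1* = m/(p_1 + p_2·(x_2/x_1)).
Numerically x_2/x_1 = 5.574846, so x_1* = 60/(4.25 + 3·5.574846) = 2.8606 and x_2* = 5.574846·2.8606 = 15.9475.

x_2* = 15.9475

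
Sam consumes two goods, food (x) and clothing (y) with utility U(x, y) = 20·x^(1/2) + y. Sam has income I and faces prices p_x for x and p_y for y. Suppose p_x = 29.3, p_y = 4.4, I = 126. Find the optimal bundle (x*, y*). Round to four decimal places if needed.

Set MRS = p_x/p_y: 10·x^(−1/2) = p_x/p_y.
Solve: √x = 10·p_y/p_x, so x*(p_x,p_y) = (10·p_y/p_x)², and y* = (I − p_x·x*)/p_y.
Plugging in: x* = (10·4.4/29.3)² = 2.2551, y* = 13.6193.

x* = 2.2551, y* = 13.6193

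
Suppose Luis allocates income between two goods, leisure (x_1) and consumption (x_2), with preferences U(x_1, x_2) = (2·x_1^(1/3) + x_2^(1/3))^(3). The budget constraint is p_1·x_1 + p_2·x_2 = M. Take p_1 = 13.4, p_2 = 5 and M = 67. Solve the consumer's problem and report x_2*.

x_2* = 4.9125

With the ratio pinned down, the budget gives x_1* = M/(p_1 + p_2·(x_2/x_1)) and x_2* = (x_2/x_1)·x_1*.
Numerically x_2/x_1 = 1.551162, so x_1* = 67/(13.4 + 5·1.551162) = 3.167 and x_2* = 1.551162·3.167 = 4.9125.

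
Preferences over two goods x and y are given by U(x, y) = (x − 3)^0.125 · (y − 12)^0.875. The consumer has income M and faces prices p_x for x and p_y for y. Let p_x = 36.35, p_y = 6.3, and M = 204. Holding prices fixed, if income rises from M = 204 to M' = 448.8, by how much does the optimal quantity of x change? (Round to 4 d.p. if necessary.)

This is Cobb-Douglas in (x−3, y−12): tangency gives 0.125·p_y·(y−12) = 0.875·p_x·(x−3).
After buying the subsistence bundle (3, 12), a share 0.125 of the remaining income goes to x: x* = 3 + 0.125·(M − 3p_x − 12p_y)/p_x.
Discretionary income = 204 − 3·36.35 − 12·6.3 = 19.35; x* = 3 + 0.125·19.35/36.35 = 3.0665.
At M' = 448.8: x* = 3.9084. Change: 3.9084 − 3.0665 = 0.8418.

Δx* = 0.8418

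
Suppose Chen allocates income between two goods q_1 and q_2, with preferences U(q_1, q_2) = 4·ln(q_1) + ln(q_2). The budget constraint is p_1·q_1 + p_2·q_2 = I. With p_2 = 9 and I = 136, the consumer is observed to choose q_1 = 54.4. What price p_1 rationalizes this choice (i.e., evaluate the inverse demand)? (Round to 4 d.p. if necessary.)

MU_q_1/MU_q_2 = (4·q_2)/(q_1); tangency sets this equal to p_1/p_2.
Rearranging, p_2·q_2 = (1/4)·p_1·q_1. Substituting into the budget gives p_1·q_1·(1 + (1/4)) = I.
Demand: q_1*(p_1,p_2,I) = 0.8·I/p_1 and q_2* = 0.2·I/p_2.
Set q_1* = 54.4 in the demand function and solve for p_1: p_1 = 2.

p_1 = 2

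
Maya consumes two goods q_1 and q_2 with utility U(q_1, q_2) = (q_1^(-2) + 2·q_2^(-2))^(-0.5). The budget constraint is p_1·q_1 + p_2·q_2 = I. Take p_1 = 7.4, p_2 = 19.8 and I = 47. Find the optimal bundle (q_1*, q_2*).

q_1* = 1.8526, q_2* = 1.6813

From the CES first-order condition, (1/2)·(q_2/q_1)^(3) = p_1/p_2.
Hence q_2/q_1 = (2·p_1/p_2)^(1/(3)), i.e. raised to the 1/3 power.
With the ratio pinned down, the budget gives q_1* = I/(p_1 + p_2·(q_2/q_1)) and q_2* = (q_2/q_1)·q_1*.
Numerically q_2/q_1 = 0.907539, so q_1* = 47/(7.4 + 19.8·0.907539) = 1.8526 and q_2* = 0.907539·1.8526 = 1.6813.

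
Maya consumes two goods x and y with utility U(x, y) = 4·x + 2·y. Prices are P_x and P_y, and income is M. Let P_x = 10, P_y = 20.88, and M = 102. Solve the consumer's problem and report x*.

x* = 10.2

Linear utility — the consumer picks whichever good has higher MU/price: 4/10 = 0.4 vs 2/20.88 = 0.0958.
x gives more utility per dollar, so spend all income on x: x* = M/P_x, y* = 0.
Numerically: x* = 10.2, y* = 0.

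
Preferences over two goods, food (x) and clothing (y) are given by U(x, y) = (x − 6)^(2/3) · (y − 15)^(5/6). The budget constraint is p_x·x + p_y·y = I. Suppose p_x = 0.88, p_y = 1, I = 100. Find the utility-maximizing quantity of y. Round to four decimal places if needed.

y* = 59.2889

MRS = (4/5)·(y−15)/(x−6). Tangency with p_x/p_y gives y−15 = (5/4)·(p_x/p_y)·(x−6).
After buying the subsistence bundle (6, 15), a share 4/9 of the remaining income goes to x: x* = 6 + 4/9·(I − 6p_x − 15p_y)/p_x.
Discretionary income = 100 − 6·0.88 − 15·1 = 79.72; y* = 15 + 5/9·79.72/1 = 59.2889.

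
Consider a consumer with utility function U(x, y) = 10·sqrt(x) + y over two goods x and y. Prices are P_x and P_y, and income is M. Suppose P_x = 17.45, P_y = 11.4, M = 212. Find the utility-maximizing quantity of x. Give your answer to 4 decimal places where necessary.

Set MRS = P_x/P_y: 5·x^(−1/2) = P_x/P_y.
Thus x* = (5·P_y/P_x)² — independent of M — with the rest of income spent on y.
Plugging in: x* = (5·11.4/17.45)² = 10.6699.

x* = 10.6699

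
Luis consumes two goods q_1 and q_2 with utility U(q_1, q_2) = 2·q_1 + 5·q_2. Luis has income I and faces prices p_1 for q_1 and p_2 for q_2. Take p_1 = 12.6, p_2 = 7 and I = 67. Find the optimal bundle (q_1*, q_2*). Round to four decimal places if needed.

q_1* = 0, q_2* = 9.5714

Linear utility — the consumer picks whichever good has higher MU/price: 2/12.6 = 0.1587 vs 5/7 = 0.7143.
q_2 gives more utility per dollar, so spend all income on q_2: q_2* = I/p_2, q_1* = 0.
Numerically: q_1* = 0, q_2* = 9.5714.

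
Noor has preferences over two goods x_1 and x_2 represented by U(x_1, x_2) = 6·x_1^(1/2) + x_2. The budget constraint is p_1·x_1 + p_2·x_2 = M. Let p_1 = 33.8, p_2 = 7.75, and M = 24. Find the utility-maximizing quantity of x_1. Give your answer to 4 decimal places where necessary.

x_1* = 0.4732

Set MRS = p_1/p_2: 3·x_1^(−1/2) = p_1/p_2.
Thus x_1* = (3·p_2/p_1)² — independent of M — with the rest of income spent on x_2.
Plugging in: x_1* = (3·7.75/33.8)² = 0.4732.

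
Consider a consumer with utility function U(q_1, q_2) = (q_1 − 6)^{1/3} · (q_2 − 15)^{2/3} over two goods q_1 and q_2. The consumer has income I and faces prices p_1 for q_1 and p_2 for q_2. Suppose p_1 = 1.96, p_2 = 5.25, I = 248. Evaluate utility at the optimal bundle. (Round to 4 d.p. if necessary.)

MRS = (1/2)·(q_2−15)/(q_1−6). Tangency with p_1/p_2 gives q_2−15 = 2·(p_1/p_2)·(q_1−6).
After buying the subsistence bundle (6, 15), a share 1/3 of the remaining income goes to q_1: q_1* = 6 + 1/3·(I − 6p_1 − 15p_2)/p_1.
Discretionary income = 248 − 6·1.96 − 15·5.25 = 157.49; q_1* = 6 + 1/3·157.49/1.96 = 32.784; q_2* = 15 + 2/3·157.49/5.25 = 34.9987.
Utility at the optimum: U(32.784, 34.9987) = 22.0442.

V = 22.0442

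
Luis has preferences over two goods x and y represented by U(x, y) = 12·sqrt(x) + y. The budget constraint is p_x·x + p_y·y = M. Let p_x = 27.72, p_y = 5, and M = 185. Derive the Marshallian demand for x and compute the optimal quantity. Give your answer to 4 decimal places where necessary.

Set MRS = p_x/p_y: 6·x^(−1/2) = p_x/p_y.
Solve: √x = 6·p_y/p_x, so x*(p_x,p_y) = (6·p_y/p_x)², and y* = (M − p_x·x*)/p_y.
Plugging in: x* = (6·5/27.72)² = 1.1713.

x* = 1.1713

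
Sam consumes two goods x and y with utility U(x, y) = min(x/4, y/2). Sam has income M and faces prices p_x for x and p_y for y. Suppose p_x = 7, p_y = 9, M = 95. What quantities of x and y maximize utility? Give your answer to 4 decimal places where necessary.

Here 4·7 + 2·9 = 46, giving x* = 8.2609 and y* = 4.1304.

x* = 8.2609, y* = 4.1304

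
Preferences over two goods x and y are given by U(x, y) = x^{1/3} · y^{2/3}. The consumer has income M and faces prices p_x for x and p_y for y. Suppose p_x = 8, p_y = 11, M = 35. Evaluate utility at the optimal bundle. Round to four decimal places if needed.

V = 1.8722

The MRS is (1/2)·y/x. Set MRS = p_x/p_y.
Rearranging, p_y·y = 2·p_x·x. Substituting into the budget gives p_x·x·(1 + 2) = M.
Demand: x*(p_x,p_y,M) = 1/3·M/p_x and y* = 2/3·M/p_y.
At p_x=8, p_y=11, M=35: x* = 1/3·35/8 = 1.4583, y* = 2.1212.
Utility at the optimum: U(1.4583, 2.1212) = 1.8722.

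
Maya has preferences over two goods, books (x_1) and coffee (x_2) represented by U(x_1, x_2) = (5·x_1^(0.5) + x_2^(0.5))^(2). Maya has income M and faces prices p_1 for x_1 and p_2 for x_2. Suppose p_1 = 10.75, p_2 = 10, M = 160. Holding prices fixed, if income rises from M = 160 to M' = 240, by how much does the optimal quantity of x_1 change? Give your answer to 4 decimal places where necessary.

Δx_1* = 7.1351

MRS = MU_x_1/MU_x_2 = 5·(x_2/x_1)^(0.5). Set equal to p_1/p_2.
Solve for the ratio: x_2/x_1 = [(1/5)·p_1/p_2]^(2).
Substitute x_2 = (x_2/x_1)·x_1 into the budget: x_1* = M/(p_1 + p_2·(x_2/x_1)).
Numerically x_2/x_1 = 0.046225, so x_1* = 160/(10.75 + 10·0.046225) = 14.2701.
At M' = 240: x_1* = 21.4052. Change: 21.4052 − 14.2701 = 7.1351.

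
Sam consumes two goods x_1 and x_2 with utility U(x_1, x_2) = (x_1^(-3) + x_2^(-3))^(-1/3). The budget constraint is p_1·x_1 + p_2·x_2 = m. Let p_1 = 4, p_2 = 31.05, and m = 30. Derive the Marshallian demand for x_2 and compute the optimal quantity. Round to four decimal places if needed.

x_2* = 0.7952

MRS = MU_x_1/MU_x_2 = (x_2/x_1)^(4). Set equal to p_1/p_2.
Solve for the ratio: x_2/x_1 = [p_1/p_2]^(0.25).
With the ratio pinned down, the budget gives x_1* = m/(p_1 + p_2·(x_2/x_1)) and x_2* = (x_2/x_1)·x_1*.
Numerically x_2/x_1 = 0.5991, so x_1* = 30/(4 + 31.05·0.5991) = 1.3273 and x_2* = 0.5991·1.3273 = 0.7952.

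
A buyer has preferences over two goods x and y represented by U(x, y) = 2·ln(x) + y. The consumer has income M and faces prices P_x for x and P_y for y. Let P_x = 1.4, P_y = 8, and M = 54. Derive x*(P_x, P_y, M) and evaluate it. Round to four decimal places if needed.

x* = 11.4286

So x*(P_x,P_y) = 2·P_y/P_x, independent of income; and y* = (M − 2·P_y)/P_y.
At the given prices: x* = 2·8/1.4 = 11.4286.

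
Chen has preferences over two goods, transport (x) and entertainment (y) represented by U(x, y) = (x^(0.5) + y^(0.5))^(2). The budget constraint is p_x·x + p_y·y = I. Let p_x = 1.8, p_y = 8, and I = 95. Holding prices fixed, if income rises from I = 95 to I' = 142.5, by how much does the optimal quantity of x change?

Δx* = 21.542

MRS = MU_x/MU_y = (y/x)^(0.5). Set equal to p_x/p_y.
Hence y/x = (p_x/p_y)^(1/(0.5)), i.e. raised to the 2 power.
Substitute y = (y/x)·x into the budget: x* = I/(p_x + p_y·(y/x)).
Numerically y/x = 0.050625, so x* = 95/(1.8 + 8·0.050625) = 43.0839.
At I' = 142.5: x* = 64.6259. Change: 64.6259 − 43.0839 = 21.542.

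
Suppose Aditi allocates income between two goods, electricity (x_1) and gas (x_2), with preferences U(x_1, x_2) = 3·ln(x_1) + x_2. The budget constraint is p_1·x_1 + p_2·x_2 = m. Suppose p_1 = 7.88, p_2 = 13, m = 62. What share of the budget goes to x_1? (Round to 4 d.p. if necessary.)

MU_x_1 = 3/x_1, MU_x_2 = 1. Tangency: 3/x_1 = p_1/p_2.
So x_1*(p_1,p_2) = 3·p_2/p_1, independent of income; and x_2* = (m − 3·p_2)/p_2.
At the given prices: x_1* = 3·13/7.88 = 4.9492, and x_2* = 1.7692.
Expenditure on x_1: 7.88·4.9492 = 39; share = 0.629.

share on x_1 = 0.629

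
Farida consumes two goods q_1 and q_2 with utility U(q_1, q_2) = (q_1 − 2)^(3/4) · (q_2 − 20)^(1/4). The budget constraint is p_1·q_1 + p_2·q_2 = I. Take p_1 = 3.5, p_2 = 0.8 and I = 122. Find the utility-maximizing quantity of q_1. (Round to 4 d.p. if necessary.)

q_1* = 23.2143

This is Cobb-Douglas in (q_1−2, q_2−20): tangency gives 0.75·p_2·(q_2−20) = 0.25·p_1·(q_1−2).
Substituting into the budget: q_1* = 2 + 0.75·(I − 2·p_1 − 20·p_2)/p_1, and q_2* = 20 + 0.25·(…)/p_2.
Discretionary income = 122 − 2·3.5 − 20·0.8 = 99; q_1* = 2 + 0.75·99/3.5 = 23.2143.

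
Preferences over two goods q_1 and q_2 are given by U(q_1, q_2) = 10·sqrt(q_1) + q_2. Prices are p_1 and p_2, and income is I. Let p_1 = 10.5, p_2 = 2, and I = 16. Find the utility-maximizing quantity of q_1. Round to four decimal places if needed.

MU_q_1 = 5/√q_1, MU_q_2 = 1. Tangency: 5/√q_1 = p_1/p_2.
Solve: √q_1 = 5·p_2/p_1, so q_1*(p_1,p_2) = (5·p_2/p_1)², and q_2* = (I − p_1·q_1*)/p_2.
Plugging in: q_1* = (5·2/10.5)² = 0.907.

q_1* = 0.907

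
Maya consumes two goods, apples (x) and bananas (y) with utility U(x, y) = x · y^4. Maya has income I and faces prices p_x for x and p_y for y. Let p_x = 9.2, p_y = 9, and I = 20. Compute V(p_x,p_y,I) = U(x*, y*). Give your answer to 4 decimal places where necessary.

At p_x=9.2, p_y=9, I=20: x* = 0.2·20/9.2 = 0.4348, y* = 1.7778.
Utility at the optimum: U(0.4348, 1.7778) = 4.3429.

V = 4.3429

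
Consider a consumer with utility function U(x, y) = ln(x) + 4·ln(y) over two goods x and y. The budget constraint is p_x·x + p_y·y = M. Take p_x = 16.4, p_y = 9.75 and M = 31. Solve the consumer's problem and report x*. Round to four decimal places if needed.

The MRS is (1/4)·y/x. Set MRS = p_x/p_y.
So p_y·y = 4·p_x·x; combined with the budget, a share 0.2 of income goes to x.
Demand: x*(p_x,p_y,M) = 0.2·M/p_x and y* = 0.8·M/p_y.
At p_x=16.4, p_y=9.75, M=31: x* = 0.2·31/16.4 = 0.378.

x* = 0.378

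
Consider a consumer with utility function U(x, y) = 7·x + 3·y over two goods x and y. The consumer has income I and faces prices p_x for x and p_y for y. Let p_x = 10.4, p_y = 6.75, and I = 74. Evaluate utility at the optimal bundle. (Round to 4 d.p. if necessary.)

x gives more utility per dollar, so spend all income on x: x* = I/p_x, y* = 0.
Numerically: x* = 7.1154, y* = 0.
Utility at the optimum: U(7.1154, 0) = 49.8077.

V = 49.8077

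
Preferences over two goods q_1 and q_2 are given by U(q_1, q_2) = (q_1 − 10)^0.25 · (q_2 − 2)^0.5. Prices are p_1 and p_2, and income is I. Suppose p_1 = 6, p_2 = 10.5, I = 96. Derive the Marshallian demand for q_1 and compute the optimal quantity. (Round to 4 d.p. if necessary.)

q_1* = 10.8333

This is Cobb-Douglas in (q_1−10, q_2−2): tangency gives 0.25·p_2·(q_2−2) = 0.5·p_1·(q_1−10).
Substituting into the budget: q_1* = 10 + 1/3·(I − 10·p_1 − 2·p_2)/p_1, and q_2* = 2 + 2/3·(…)/p_2.
Discretionary income = 96 − 10·6 − 2·10.5 = 15; q_1* = 10 + 1/3·15/6 = 10.8333.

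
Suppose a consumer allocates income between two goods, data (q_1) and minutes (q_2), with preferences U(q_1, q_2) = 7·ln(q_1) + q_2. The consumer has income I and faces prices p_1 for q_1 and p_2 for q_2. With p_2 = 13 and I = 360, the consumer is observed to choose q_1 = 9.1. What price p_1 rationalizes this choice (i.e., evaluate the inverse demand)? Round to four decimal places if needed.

p_1 = 10

MU_q_1 = 7/q_1, MU_q_2 = 1. Tangency: 7/q_1 = p_1/p_2.
So q_1*(p_1,p_2) = 7·p_2/p_1, independent of income; and q_2* = (I − 7·p_2)/p_2.
Set q_1* = 9.1 in the demand function and solve for p_1: p_1 = 10.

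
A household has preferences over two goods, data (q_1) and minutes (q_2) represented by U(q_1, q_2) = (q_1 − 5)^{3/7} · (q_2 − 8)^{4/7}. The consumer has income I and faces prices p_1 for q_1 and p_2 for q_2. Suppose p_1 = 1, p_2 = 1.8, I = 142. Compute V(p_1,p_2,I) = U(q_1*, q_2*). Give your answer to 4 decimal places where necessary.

V = 44.2626

Let q_1' = q_1−5, q_2' = q_2−8. MRS = (3/4)·q_2'/q_1' = p_1/p_2.
After buying the subsistence bundle (5, 8), a share 3/7 of the remaining income goes to q_1: q_1* = 5 + 3/7·(I − 5p_1 − 8p_2)/p_1.
Discretionary income = 142 − 5·1 − 8·1.8 = 122.6; q_1* = 5 + 3/7·122.6/1 = 57.5429; q_2* = 8 + 4/7·122.6/1.8 = 46.9206.
Utility at the optimum: U(57.5429, 46.9206) = 44.2626.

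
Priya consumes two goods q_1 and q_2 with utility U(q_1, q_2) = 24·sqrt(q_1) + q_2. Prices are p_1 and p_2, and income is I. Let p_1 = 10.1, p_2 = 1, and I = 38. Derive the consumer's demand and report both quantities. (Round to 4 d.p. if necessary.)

q_1* = 1.4116, q_2* = 23.7426

MU_q_1 = 12/√q_1, MU_q_2 = 1. Tangency: 12/√q_1 = p_1/p_2.
Thus q_1* = (12·p_2/p_1)² — independent of I — with the rest of income spent on q_2.
Plugging in: q_1* = (12·1/10.1)² = 1.4116, q_2* = 23.7426.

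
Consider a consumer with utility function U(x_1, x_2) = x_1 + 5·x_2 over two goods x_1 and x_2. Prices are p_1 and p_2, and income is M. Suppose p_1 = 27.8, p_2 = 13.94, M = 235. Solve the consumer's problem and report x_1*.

x_1* = 0

Perfect substitutes: compare marginal utility per dollar. 1/p_1 vs 5/p_2 → 0.036 vs 0.3587.
x_2 gives more utility per dollar, so spend all income on x_2: x_2* = M/p_2, x_1* = 0.
Numerically: x_1* = 0, x_2* = 16.858.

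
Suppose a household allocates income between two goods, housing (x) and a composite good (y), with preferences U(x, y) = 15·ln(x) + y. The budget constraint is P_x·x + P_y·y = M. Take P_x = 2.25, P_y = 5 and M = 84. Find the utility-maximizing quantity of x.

MU_x = 15/x, MU_y = 1. Tangency: 15/x = P_x/P_y.
So x*(P_x,P_y) = 15·P_y/P_x, independent of income; and y* = (M − 15·P_y)/P_y.
At the given prices: x* = 15·5/2.25 = 33.3333.

x* = 33.3333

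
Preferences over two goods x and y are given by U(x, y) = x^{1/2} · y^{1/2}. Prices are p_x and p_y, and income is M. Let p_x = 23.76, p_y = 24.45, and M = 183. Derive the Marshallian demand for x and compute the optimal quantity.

Demand: x*(p_x,p_y,M) = 0.5·M/p_x and y* = 0.5·M/p_y.
At p_x=23.76, p_y=24.45, M=183: x* = 0.5·183/23.76 = 3.851.

x* = 3.851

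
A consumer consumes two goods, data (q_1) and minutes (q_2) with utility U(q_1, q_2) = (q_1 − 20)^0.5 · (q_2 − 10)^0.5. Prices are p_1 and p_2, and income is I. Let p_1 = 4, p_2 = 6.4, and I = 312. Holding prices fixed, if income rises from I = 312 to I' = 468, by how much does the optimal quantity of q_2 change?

Δq_2* = 12.1875

This is Cobb-Douglas in (q_1−20, q_2−10): tangency gives 0.5·p_2·(q_2−10) = 0.5·p_1·(q_1−20).
After buying the subsistence bundle (20, 10), a share 0.5 of the remaining income goes to q_1: q_1* = 20 + 0.5·(I − 20p_1 − 10p_2)/p_1.
Discretionary income = 312 − 20·4 − 10·6.4 = 168; q_2* = 10 + 0.5·168/6.4 = 23.125.
At I' = 468: q_2* = 35.3125. Change: 35.3125 − 23.125 = 12.1875.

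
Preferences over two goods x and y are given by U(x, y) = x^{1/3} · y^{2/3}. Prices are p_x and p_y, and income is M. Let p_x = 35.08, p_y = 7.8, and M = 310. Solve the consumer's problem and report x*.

Demand: x*(p_x,p_y,M) = 1/3·M/p_x and y* = 2/3·M/p_y.
At p_x=35.08, p_y=7.8, M=310: x* = 1/3·310/35.08 = 2.9456.

x* = 2.9456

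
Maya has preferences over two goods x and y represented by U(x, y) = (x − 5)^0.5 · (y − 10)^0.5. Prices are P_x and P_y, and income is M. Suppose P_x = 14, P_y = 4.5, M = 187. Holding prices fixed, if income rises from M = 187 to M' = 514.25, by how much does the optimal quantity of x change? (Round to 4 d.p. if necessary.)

Δx* = 11.6875

MRS = (y−10)/(x−5). Tangency with P_x/P_y gives y−10 = (P_x/P_y)·(x−5).
After buying the subsistence bundle (5, 10), a share 0.5 of the remaining income goes to x: x* = 5 + 0.5·(M − 5P_x − 10P_y)/P_x.
Discretionary income = 187 − 5·14 − 10·4.5 = 72; x* = 5 + 0.5·72/14 = 7.5714.
At M' = 514.25: x* = 19.2589. Change: 19.2589 − 7.5714 = 11.6875.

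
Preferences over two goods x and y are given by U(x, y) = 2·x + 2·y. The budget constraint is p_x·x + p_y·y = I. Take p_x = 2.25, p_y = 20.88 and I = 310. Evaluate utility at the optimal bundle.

V = 275.5556

Linear utility — the consumer picks whichever good has higher MU/price: 2/2.25 = 0.8889 vs 2/20.88 = 0.0958.
x gives more utility per dollar, so spend all income on x: x* = I/p_x, y* = 0.
Numerically: x* = 137.7778, y* = 0.
Utility at the optimum: U(137.7778, 0) = 275.5556.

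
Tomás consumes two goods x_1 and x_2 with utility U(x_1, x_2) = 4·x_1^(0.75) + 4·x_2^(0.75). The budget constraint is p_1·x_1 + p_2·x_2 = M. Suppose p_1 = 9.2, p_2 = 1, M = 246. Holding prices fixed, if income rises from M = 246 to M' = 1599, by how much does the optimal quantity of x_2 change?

Substitute x_2 = (x_2/x_1)·x_1 into the budget: x_1* = M/(p_1 + p_2·(x_2/x_1)).
Numerically x_2/x_1 = 7163.9296, so x_1* = 246/(9.2 + 1·7163.9296) = 0.0343 and x_2* = 7163.9296·0.0343 = 245.6845.
At M' = 1599: x_2* = 1596.9492. Change: 1596.9492 − 245.6845 = 1351.2647.

Δx_2* = 1351.2647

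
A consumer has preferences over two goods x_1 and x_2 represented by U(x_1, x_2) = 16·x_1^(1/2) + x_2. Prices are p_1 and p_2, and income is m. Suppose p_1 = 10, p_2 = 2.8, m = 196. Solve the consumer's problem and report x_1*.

Utility is quasi-linear in x_2; the FOC for x_1 is 8/√x_1 = p_1/p_2.
Solve: √x_1 = 8·p_2/p_1, so x_1*(p_1,p_2) = (8·p_2/p_1)², and x_2* = (m − p_1·x_1*)/p_2.
Plugging in: x_1* = (8·2.8/10)² = 5.0176.

x_1* = 5.0176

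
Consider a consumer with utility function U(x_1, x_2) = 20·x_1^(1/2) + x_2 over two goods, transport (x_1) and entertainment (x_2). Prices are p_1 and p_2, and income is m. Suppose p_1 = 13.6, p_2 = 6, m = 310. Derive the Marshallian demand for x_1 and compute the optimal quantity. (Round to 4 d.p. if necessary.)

Utility is quasi-linear in x_2; the FOC for x_1 is 10/√x_1 = p_1/p_2.
Thus x_1* = (10·p_2/p_1)² — independent of m — with the rest of income spent on x_2.
Plugging in: x_1* = (10·6/13.6)² = 19.4637.

x_1* = 19.4637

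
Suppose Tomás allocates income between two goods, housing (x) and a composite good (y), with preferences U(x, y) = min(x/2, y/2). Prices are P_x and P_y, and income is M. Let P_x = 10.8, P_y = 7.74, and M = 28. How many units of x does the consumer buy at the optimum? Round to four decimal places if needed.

x* = 1.5102

Leontief preferences: the optimum is at the kink where x/2 = y/2, i.e. y = x.
Budget: P_x·x + P_y·x = M, so (2·P_x + 2·P_y)·x = 2·M.
Demand: x*(P_x,P_y,M) = 2·M/(2·P_x + 2·P_y), y* = 2·M/(2·P_x + 2·P_y).
Here 2·10.8 + 2·7.74 = 37.08, giving x* = 1.5102.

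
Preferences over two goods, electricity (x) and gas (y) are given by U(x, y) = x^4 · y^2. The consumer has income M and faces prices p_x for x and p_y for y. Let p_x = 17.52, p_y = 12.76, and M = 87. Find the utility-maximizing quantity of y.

MU_x/MU_y = (4·y)/(2·x); tangency sets this equal to p_x/p_y.
So 4·p_y·y = 2·p_x·x; combined with the budget, a share 2/3 of income goes to x.
Demand: x*(p_x,p_y,M) = 2/3·M/p_x and y* = 1/3·M/p_y.
At p_x=17.52, p_y=12.76, M=87: y* = 1/3·87/12.76 = 2.2727.

y* = 2.2727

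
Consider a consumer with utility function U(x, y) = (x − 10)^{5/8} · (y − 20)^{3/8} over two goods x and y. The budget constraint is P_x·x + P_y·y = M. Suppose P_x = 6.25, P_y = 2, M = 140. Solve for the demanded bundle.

x* = 13.75, y* = 27.0312

Discretionary income = 140 − 10·6.25 − 20·2 = 37.5; x* = 10 + 0.625·37.5/6.25 = 13.75; y* = 20 + 0.375·37.5/2 = 27.0312.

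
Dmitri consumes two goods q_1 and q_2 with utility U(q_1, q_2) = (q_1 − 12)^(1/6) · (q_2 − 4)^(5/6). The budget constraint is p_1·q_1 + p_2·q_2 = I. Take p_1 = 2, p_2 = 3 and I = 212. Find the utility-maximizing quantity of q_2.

This is Cobb-Douglas in (q_1−12, q_2−4): tangency gives 1/6·p_2·(q_2−4) = 5/6·p_1·(q_1−12).
After buying the subsistence bundle (12, 4), a share 1/6 of the remaining income goes to q_1: q_1* = 12 + 1/6·(I − 12p_1 − 4p_2)/p_1.
Discretionary income = 212 − 12·2 − 4·3 = 176; q_2* = 4 + 5/6·176/3 = 52.8889.

q_2* = 52.8889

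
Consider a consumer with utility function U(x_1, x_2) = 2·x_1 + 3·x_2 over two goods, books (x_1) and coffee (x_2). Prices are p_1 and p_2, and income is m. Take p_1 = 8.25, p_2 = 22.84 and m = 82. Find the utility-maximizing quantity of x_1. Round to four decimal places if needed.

x_1 gives more utility per dollar, so spend all income on x_1: x_1* = m/p_1, x_2* = 0.
Numerically: x_1* = 9.9394, x_2* = 0.

x_1* = 9.9394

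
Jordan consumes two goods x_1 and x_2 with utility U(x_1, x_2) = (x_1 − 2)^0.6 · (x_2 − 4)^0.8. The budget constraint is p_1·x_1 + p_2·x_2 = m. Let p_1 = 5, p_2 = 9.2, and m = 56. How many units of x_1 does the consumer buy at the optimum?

Discretionary income = 56 − 2·5 − 4·9.2 = 9.2; x_1* = 2 + 3/7·9.2/5 = 2.7886.

x_1* = 2.7886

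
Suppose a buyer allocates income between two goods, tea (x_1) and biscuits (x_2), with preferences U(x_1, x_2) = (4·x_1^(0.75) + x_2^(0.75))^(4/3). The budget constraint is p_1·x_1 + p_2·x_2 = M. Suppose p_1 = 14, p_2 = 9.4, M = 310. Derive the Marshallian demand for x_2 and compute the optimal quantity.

From the CES first-order condition, 4·(x_2/x_1)^(0.25) = p_1/p_2.
Solve for the ratio: x_2/x_1 = [(1/4)·p_1/p_2]^(4).
With the ratio pinned down, the budget gives x_1* = M/(p_1 + p_2·(x_2/x_1)) and x_2* = (x_2/x_1)·x_1*.
Numerically x_2/x_1 = 0.01922, so x_1* = 310/(14 + 9.4·0.01922) = 21.8607 and x_2* = 0.01922·21.8607 = 0.4202.

x_2* = 0.4202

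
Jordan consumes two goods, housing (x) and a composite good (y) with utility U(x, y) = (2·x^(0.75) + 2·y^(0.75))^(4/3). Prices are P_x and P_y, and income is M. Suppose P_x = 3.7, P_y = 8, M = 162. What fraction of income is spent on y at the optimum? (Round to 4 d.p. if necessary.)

From the CES first-order condition, (y/x)^(0.25) = P_x/P_y.
Hence y/x = (P_x/P_y)^(1/(0.25)), i.e. raised to the 4 power.
With the ratio pinned down, the budget gives x* = M/(P_x + P_y·(y/x)) and y* = (y/x)·x*.
Numerically y/x = 0.045756, so x* = 162/(3.7 + 8·0.045756) = 39.8421 and y* = 0.045756·39.8421 = 1.823.
Expenditure on y: 8·1.823 = 14.5841; share = 0.09.

share on y = 0.09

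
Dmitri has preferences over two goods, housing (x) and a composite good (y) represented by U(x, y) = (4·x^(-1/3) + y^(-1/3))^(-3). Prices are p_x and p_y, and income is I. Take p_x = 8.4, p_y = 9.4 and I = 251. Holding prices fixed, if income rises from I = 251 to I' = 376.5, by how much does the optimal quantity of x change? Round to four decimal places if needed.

Δx* = 10.9564

With the ratio pinned down, the budget gives x* = I/(p_x + p_y·(y/x)) and y* = (y/x)·x*.
Numerically y/x = 0.324952, so x* = 251/(8.4 + 9.4·0.324952) = 21.9127.
At I' = 376.5: x* = 32.8691. Change: 32.8691 − 21.9127 = 10.9564.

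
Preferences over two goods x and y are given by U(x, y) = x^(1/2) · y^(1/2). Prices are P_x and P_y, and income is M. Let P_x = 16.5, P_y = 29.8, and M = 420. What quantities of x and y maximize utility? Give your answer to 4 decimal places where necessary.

x* = 12.7273, y* = 7.047

MU_x/MU_y = (0.5·y)/(0.5·x); tangency sets this equal to P_x/P_y.
So 0.5·P_y·y = 0.5·P_x·x; combined with the budget, a share 0.5 of income goes to x.
Demand: x*(P_x,P_y,M) = 0.5·M/P_x and y* = 0.5·M/P_y.
At P_x=16.5, P_y=29.8, M=420: x* = 0.5·420/16.5 = 12.7273, y* = 7.047.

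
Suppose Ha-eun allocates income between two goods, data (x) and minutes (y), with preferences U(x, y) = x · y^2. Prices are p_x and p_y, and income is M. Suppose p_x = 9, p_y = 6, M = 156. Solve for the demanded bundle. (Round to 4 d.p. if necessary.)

Demand: x*(p_x,p_y,M) = 1/3·M/p_x and y* = 2/3·M/p_y.
At p_x=9, p_y=6, M=156: x* = 1/3·156/9 = 5.7778, y* = 17.3333.

x* = 5.7778, y* = 17.3333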